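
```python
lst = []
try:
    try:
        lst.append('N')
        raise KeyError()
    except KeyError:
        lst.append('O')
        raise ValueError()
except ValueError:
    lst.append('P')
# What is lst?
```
['N', 'O', 'P']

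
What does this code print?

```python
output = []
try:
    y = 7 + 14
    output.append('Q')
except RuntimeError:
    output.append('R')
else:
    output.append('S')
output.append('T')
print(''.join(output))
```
QST

else block runs when no exception occurs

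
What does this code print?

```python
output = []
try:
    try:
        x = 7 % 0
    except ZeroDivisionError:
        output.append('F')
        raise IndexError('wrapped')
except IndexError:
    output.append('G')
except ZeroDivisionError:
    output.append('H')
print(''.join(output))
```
FG

New IndexError raised, caught by outer IndexError handler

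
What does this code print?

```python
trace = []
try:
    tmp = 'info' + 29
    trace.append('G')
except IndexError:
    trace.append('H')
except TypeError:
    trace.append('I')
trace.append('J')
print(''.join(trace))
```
IJ

TypeError is caught by its specific handler, not IndexError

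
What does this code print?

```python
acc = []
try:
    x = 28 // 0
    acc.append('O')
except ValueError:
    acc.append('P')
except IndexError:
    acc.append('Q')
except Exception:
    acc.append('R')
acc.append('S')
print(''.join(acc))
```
RS

ZeroDivisionError not specifically caught, falls to Exception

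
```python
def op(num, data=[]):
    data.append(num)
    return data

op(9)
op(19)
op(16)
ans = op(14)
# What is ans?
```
[9, 19, 16, 14]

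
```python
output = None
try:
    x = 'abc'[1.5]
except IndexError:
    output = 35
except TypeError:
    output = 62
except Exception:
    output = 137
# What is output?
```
62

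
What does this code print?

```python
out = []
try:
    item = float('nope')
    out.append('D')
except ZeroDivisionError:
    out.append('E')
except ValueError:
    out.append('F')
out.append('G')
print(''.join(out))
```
FG

ValueError is caught by its specific handler, not ZeroDivisionError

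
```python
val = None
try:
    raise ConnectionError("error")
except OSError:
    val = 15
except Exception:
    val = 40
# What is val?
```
15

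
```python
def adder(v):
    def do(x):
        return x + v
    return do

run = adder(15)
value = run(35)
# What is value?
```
50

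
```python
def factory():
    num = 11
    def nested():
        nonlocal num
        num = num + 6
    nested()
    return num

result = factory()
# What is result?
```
17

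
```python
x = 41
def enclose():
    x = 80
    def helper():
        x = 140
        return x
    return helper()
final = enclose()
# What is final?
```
140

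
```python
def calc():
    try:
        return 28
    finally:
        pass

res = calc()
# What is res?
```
28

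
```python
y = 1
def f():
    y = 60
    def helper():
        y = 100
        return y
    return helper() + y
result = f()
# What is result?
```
160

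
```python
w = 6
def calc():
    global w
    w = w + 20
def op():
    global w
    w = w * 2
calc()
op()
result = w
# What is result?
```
52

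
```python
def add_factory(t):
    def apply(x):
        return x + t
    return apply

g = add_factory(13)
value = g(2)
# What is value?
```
15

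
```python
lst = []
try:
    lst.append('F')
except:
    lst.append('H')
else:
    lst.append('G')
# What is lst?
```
['F', 'G']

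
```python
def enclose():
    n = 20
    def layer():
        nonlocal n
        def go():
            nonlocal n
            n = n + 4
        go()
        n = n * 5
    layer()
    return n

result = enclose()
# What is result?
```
120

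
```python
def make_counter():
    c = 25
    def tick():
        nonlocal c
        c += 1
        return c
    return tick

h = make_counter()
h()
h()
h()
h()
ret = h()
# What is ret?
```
30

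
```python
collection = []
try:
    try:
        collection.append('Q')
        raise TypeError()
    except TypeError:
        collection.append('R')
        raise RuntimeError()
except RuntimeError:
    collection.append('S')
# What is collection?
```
['Q', 'R', 'S']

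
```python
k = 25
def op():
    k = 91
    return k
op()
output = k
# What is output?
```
25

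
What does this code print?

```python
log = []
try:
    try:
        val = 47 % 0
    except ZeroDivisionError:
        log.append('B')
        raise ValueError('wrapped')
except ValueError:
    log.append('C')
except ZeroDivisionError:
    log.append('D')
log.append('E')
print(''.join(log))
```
BCE

ValueError raised and caught, original ZeroDivisionError not re-raised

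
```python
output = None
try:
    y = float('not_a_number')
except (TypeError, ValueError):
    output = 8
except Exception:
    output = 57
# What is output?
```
8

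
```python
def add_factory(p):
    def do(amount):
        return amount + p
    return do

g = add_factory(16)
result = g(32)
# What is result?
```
48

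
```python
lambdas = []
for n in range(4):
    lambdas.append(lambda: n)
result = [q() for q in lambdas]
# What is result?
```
[3, 3, 3, 3]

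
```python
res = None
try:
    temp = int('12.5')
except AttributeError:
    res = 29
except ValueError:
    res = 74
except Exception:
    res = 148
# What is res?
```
74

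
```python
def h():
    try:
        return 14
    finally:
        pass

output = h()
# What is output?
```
14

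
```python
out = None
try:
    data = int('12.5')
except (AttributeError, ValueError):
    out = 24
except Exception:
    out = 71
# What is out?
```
24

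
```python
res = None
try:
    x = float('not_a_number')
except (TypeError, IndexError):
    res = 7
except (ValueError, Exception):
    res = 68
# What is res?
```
68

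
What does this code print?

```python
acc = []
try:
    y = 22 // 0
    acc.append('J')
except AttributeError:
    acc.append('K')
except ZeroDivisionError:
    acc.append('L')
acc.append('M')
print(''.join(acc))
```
LM

ZeroDivisionError is caught by its specific handler, not AttributeError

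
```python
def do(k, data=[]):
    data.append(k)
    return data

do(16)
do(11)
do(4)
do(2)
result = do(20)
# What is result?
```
[16, 11, 4, 2, 20]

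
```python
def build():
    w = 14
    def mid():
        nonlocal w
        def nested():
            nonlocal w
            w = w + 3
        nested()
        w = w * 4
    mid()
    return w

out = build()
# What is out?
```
68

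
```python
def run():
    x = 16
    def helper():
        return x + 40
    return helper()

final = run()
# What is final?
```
56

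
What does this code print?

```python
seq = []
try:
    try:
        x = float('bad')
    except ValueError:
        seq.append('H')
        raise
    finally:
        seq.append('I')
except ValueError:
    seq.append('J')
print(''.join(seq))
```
HIJ

finally runs before re-raised exception propagates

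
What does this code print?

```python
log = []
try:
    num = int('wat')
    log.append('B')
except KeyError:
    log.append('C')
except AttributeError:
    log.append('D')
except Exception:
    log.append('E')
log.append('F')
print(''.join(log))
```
EF

ValueError not specifically caught, falls to Exception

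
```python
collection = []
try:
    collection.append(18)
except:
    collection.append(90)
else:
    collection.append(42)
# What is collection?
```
[18, 42]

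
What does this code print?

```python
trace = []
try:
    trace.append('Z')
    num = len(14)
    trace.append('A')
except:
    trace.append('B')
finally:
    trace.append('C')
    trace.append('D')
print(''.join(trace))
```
ZBCD

Code before exception runs, then except, then all of finally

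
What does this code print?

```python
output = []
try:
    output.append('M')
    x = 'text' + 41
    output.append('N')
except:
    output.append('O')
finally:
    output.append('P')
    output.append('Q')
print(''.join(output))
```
MOPQ

Code before exception runs, then except, then all of finally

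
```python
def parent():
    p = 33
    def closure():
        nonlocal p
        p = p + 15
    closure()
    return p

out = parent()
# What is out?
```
48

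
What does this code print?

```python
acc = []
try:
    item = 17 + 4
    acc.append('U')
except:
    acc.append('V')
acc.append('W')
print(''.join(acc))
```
UW

No exception, try block completes normally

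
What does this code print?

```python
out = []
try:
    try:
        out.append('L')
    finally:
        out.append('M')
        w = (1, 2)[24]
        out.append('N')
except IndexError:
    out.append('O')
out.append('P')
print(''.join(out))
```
LMOP

Exception in inner finally caught by outer except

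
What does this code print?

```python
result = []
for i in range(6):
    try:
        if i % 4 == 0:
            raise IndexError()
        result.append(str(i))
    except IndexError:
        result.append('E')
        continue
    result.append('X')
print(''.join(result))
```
E1X2X3XE5X

continue in except skips rest of loop body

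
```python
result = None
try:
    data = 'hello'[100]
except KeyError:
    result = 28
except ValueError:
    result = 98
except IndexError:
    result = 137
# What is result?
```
137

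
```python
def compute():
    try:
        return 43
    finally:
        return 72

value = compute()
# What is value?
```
72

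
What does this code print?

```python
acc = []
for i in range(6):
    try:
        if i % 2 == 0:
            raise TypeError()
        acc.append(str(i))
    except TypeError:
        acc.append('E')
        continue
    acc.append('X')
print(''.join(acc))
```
E1XE3XE5X

continue in except skips rest of loop body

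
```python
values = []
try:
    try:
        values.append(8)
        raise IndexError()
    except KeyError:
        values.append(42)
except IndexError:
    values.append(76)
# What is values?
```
[8, 76]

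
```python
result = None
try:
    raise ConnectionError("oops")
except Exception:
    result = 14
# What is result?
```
14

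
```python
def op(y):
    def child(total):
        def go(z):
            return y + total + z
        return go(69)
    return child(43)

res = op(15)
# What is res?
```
127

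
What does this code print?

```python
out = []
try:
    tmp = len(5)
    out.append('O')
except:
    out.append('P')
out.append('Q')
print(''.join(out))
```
PQ

Exception raised in try, caught by bare except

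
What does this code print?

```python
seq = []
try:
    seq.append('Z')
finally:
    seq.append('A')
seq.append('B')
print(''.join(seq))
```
ZAB

try/finally without except, no exception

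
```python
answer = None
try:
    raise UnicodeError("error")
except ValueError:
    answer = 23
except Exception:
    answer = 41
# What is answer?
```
23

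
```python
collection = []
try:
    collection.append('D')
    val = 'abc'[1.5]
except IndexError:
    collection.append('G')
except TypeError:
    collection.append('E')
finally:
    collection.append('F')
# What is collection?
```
['D', 'E', 'F']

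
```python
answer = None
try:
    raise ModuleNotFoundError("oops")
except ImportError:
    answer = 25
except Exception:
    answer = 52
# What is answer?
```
25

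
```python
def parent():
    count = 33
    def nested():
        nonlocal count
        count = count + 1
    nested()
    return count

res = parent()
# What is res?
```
34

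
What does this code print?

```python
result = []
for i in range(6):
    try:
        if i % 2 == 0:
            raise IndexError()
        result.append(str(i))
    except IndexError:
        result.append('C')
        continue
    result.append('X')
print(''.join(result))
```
C1XC3XC5X

continue in except skips rest of loop body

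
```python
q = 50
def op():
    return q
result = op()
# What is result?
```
50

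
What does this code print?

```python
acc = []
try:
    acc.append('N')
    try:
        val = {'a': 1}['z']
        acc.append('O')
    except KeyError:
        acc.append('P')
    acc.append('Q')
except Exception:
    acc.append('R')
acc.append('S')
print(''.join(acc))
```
NPQS

Inner exception caught by inner handler, outer continues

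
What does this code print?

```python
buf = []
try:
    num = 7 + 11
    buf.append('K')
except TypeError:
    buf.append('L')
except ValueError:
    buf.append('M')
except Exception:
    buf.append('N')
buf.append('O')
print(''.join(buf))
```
KO

No exception, try block completes normally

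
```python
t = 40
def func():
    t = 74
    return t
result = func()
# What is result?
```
74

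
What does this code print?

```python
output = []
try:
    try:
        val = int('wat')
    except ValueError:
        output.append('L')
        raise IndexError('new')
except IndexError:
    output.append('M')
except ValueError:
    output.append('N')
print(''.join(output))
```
LM

New IndexError raised, caught by outer IndexError handler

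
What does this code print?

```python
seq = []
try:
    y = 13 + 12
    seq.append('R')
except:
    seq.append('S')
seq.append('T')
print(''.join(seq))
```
RT

No exception, try block completes normally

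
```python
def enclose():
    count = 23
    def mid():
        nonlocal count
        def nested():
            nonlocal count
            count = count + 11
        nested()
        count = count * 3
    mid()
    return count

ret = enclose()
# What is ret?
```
102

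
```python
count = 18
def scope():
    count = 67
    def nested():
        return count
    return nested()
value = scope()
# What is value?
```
67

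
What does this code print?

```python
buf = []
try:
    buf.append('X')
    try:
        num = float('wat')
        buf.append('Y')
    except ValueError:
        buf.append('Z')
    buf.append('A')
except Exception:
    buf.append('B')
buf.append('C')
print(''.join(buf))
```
XZAC

Inner exception caught by inner handler, outer continues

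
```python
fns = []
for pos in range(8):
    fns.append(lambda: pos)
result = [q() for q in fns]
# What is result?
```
[7, 7, 7, 7, 7, 7, 7, 7]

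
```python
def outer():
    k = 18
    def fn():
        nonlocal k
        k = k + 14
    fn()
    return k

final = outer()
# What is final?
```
32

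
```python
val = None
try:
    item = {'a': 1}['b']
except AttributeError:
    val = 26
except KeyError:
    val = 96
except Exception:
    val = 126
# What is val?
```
96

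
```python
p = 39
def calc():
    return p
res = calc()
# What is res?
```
39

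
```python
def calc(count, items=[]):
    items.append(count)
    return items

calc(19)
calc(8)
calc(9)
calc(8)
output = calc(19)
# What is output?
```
[19, 8, 9, 8, 19]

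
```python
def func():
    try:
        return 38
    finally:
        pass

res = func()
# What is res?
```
38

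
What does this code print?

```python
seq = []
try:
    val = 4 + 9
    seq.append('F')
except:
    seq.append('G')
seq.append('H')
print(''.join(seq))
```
FH

No exception, try block completes normally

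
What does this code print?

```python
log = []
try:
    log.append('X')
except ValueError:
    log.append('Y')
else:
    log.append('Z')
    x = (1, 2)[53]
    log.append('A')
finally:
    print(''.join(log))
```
XZ

Try succeeds, else appends 'Z', IndexError in else is uncaught, finally prints before exception propagates ('A' never appended)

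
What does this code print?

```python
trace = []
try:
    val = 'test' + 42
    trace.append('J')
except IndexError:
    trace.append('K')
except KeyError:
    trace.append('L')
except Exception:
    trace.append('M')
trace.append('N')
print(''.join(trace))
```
MN

TypeError not specifically caught, falls to Exception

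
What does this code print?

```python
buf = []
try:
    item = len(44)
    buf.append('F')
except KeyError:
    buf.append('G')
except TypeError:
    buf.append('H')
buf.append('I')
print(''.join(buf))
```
HI

TypeError is caught by its specific handler, not KeyError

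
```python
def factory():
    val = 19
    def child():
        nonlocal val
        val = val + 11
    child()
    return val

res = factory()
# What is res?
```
30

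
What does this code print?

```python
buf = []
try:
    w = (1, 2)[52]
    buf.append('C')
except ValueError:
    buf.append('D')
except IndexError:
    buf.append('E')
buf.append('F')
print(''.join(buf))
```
EF

IndexError is caught by its specific handler, not ValueError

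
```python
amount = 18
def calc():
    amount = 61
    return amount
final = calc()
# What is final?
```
61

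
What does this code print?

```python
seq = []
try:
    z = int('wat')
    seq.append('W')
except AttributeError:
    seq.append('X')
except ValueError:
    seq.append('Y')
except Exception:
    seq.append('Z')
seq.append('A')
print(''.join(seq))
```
YA

ValueError matches before generic Exception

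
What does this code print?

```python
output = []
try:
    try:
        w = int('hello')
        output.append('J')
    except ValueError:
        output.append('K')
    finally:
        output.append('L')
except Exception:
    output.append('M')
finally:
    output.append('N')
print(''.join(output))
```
KLN

Both finally blocks run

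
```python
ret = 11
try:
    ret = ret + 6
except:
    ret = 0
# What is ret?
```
17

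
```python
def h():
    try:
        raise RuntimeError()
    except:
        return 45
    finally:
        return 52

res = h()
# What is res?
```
52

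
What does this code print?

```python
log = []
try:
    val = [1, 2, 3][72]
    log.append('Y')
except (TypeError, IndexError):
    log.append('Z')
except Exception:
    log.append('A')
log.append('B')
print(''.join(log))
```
ZB

IndexError matches tuple containing it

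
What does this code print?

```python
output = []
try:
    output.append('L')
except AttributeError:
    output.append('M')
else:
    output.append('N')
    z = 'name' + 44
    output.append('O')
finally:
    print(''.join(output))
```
LN

Try succeeds, else appends 'N', TypeError in else is uncaught, finally prints before exception propagates ('O' never appended)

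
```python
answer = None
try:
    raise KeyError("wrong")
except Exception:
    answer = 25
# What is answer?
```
25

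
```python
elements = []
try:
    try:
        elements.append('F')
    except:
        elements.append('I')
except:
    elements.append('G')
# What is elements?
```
['F']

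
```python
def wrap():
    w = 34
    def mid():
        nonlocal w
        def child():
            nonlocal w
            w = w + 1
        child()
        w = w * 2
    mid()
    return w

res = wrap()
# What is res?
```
70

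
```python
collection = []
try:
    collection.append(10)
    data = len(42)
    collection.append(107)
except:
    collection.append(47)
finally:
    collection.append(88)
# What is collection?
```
[10, 47, 88]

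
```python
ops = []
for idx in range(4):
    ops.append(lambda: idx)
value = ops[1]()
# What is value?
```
3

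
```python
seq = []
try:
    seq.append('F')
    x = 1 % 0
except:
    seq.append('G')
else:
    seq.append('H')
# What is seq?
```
['F', 'G']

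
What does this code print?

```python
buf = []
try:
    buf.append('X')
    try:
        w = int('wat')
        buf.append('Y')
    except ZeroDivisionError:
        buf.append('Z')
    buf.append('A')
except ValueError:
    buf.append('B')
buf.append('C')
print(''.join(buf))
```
XBC

Inner handler doesn't match, propagates to outer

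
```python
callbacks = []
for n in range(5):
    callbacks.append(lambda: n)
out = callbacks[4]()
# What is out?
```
4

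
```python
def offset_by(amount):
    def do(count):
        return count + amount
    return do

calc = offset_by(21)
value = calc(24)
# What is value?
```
45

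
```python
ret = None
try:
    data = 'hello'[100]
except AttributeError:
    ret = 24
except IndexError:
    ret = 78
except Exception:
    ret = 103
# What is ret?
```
78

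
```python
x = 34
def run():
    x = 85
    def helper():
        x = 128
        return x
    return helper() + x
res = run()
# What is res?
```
213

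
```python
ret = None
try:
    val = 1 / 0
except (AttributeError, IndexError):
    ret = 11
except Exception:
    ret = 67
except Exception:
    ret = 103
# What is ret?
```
67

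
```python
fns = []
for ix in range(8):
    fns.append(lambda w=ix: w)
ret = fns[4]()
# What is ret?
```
4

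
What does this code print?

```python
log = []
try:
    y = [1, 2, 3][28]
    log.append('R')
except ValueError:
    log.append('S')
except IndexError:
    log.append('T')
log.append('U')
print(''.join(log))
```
TU

IndexError is caught by its specific handler, not ValueError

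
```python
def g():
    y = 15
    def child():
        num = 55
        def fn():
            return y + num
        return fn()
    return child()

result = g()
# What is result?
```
70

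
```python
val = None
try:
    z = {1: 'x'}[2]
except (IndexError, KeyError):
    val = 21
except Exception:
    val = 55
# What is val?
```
21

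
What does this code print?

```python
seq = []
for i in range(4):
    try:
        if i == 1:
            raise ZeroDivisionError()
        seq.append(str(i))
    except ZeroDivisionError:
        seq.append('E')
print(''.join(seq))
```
0E23

Exception on i=1 caught, loop continues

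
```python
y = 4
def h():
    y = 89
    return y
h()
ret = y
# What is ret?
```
4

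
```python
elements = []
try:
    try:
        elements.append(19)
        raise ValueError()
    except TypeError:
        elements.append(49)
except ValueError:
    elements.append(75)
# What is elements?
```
[19, 75]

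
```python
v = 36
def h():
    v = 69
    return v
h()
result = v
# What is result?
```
36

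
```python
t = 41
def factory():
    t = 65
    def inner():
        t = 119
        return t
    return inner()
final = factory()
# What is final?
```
119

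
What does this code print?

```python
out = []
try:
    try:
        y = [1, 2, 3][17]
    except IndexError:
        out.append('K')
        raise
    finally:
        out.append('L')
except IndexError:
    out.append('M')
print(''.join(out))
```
KLM

finally runs before re-raised exception propagates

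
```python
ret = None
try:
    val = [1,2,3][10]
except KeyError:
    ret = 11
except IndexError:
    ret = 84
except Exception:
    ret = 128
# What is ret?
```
84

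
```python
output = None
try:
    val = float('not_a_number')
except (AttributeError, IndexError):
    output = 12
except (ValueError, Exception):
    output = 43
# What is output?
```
43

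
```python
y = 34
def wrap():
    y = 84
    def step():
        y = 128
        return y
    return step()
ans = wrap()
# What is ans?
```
128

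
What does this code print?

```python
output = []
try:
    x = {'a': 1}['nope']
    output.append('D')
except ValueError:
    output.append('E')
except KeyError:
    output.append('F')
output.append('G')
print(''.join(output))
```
FG

KeyError is caught by its specific handler, not ValueError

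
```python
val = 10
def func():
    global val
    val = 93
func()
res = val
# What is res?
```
93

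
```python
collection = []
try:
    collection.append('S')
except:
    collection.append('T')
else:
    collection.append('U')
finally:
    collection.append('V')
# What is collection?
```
['S', 'U', 'V']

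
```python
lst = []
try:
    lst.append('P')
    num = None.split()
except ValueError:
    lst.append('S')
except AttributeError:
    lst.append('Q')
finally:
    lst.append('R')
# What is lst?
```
['P', 'Q', 'R']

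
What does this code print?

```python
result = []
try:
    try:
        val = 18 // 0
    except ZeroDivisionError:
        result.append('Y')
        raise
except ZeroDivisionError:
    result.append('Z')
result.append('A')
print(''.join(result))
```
YZA

raise without argument re-raises current exception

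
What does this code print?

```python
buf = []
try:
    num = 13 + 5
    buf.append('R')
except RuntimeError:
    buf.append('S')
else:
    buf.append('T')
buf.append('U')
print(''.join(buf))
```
RTU

else block runs when no exception occurs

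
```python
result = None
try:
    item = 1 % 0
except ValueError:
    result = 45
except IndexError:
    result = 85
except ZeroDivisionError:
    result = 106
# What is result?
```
106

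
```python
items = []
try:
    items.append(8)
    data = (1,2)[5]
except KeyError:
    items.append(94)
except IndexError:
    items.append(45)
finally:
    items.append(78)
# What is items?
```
[8, 45, 78]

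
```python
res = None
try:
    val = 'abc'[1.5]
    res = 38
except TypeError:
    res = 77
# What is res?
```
77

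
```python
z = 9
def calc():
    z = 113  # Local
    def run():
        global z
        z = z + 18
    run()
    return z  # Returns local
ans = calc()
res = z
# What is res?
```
27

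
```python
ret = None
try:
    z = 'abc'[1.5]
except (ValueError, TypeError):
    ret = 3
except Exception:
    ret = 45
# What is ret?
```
3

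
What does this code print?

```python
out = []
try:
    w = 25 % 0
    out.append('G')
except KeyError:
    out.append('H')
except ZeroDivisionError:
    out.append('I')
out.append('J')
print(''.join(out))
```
IJ

ZeroDivisionError is caught by its specific handler, not KeyError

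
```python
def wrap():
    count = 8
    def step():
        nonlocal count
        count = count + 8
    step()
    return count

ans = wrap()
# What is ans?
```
16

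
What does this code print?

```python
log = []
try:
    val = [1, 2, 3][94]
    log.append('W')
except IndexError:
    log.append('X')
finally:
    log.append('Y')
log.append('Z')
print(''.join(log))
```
XYZ

finally always runs, even after exception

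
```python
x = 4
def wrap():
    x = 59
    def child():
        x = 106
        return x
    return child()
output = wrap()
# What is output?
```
106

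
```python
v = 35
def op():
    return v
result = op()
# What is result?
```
35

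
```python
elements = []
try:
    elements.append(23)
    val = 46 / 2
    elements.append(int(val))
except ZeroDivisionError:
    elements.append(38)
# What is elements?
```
[23, 23]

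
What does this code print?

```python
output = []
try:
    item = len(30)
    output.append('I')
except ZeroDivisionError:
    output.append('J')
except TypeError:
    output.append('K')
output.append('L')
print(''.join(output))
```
KL

TypeError is caught by its specific handler, not ZeroDivisionError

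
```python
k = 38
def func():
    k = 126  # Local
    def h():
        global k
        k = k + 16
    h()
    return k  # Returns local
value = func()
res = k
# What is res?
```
54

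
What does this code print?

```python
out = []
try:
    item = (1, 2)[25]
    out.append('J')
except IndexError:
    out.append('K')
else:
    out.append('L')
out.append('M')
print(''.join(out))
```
KM

else block skipped when exception is caught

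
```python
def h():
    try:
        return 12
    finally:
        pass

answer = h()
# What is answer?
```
12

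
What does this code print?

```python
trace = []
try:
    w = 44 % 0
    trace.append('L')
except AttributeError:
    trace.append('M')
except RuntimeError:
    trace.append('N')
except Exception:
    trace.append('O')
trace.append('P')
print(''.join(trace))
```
OP

ZeroDivisionError not specifically caught, falls to Exception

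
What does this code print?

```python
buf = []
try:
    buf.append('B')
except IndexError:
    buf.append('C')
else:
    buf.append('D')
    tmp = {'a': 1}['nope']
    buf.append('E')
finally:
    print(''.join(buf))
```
BD

Try succeeds, else appends 'D', KeyError in else is uncaught, finally prints before exception propagates ('E' never appended)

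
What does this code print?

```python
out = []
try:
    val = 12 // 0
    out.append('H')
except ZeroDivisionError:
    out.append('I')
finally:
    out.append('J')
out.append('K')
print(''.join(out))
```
IJK

finally always runs, even after exception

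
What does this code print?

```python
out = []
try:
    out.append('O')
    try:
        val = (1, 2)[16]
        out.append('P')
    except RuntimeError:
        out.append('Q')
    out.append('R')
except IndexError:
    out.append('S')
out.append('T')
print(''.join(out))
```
OST

Inner handler doesn't match, propagates to outer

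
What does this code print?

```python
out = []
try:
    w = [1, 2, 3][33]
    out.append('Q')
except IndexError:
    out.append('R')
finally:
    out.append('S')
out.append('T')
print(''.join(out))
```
RST

finally always runs, even after exception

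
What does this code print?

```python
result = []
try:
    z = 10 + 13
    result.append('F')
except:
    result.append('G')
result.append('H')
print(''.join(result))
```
FH

No exception, try block completes normally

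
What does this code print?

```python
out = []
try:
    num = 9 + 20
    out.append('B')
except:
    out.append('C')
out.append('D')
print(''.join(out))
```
BD

No exception, try block completes normally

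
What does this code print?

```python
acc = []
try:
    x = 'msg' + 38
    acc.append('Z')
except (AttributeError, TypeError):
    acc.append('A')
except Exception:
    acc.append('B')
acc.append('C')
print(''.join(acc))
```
AC

TypeError matches tuple containing it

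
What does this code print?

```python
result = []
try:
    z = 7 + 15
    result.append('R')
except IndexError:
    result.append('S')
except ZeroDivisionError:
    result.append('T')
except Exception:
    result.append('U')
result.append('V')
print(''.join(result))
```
RV

No exception, try block completes normally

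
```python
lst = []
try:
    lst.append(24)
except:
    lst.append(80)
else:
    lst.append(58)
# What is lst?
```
[24, 58]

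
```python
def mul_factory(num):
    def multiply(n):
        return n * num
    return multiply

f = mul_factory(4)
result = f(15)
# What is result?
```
60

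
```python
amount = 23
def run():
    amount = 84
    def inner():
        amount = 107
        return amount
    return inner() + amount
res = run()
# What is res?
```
191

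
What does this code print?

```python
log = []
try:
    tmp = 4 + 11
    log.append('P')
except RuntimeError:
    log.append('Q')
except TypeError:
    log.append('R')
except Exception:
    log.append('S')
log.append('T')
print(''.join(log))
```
PT

No exception, try block completes normally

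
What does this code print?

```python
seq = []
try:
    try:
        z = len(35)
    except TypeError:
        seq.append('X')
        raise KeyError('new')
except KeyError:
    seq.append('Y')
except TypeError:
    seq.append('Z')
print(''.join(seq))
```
XY

New KeyError raised, caught by outer KeyError handler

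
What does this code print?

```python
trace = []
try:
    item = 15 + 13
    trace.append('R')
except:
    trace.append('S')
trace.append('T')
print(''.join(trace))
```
RT

No exception, try block completes normally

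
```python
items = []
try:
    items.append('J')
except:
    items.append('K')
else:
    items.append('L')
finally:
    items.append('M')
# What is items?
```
['J', 'L', 'M']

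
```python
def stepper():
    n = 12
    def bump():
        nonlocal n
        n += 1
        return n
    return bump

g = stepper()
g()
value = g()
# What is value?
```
14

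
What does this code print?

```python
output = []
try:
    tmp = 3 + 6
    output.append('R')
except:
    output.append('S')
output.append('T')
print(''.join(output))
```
RT

No exception, try block completes normally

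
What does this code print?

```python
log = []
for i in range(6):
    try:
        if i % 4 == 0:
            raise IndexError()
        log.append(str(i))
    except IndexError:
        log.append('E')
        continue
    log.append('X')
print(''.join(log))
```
E1X2X3XE5X

continue in except skips rest of loop body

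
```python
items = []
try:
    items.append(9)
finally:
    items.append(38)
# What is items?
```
[9, 38]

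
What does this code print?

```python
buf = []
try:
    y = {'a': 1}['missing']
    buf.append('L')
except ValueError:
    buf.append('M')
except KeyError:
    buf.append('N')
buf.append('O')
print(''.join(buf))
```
NO

KeyError is caught by its specific handler, not ValueError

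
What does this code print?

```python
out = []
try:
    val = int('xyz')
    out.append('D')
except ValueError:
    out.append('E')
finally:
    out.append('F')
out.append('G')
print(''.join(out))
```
EFG

finally always runs, even after exception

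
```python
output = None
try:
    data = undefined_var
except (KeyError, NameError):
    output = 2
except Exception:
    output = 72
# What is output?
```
2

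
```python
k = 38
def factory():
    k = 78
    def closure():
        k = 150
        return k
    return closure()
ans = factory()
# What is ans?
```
150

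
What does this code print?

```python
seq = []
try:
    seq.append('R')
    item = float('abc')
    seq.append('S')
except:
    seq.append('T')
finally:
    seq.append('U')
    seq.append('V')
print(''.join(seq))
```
RTUV

Code before exception runs, then except, then all of finally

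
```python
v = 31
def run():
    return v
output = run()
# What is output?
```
31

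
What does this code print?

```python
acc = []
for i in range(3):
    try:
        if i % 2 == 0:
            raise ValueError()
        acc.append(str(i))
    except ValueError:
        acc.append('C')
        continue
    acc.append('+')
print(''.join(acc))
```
C1+C

continue in except skips rest of loop body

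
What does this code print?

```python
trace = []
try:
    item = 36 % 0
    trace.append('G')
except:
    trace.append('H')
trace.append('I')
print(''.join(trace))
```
HI

Exception raised in try, caught by bare except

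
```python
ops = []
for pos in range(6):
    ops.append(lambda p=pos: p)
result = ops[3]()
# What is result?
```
3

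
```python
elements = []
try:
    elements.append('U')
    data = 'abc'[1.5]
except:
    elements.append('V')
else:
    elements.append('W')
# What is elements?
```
['U', 'V']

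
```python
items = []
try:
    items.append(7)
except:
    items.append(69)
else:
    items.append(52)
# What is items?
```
[7, 52]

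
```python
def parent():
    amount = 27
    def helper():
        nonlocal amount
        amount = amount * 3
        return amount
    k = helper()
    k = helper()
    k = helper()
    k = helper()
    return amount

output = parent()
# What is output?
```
2187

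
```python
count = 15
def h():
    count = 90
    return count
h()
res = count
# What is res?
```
15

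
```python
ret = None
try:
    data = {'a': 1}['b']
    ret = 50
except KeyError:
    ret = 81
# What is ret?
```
81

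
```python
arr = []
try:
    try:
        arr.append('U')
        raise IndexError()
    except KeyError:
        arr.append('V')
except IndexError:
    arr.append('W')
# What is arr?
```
['U', 'W']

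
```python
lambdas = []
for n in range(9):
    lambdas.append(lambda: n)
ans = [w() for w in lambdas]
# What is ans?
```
[8, 8, 8, 8, 8, 8, 8, 8, 8]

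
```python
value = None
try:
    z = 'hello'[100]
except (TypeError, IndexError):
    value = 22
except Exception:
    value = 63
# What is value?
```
22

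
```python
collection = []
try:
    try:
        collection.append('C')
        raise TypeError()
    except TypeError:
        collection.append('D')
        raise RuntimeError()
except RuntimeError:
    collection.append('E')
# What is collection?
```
['C', 'D', 'E']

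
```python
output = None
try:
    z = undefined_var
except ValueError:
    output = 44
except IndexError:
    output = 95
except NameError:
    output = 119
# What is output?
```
119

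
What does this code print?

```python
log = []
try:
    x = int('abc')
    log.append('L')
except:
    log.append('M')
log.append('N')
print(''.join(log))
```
MN

Exception raised in try, caught by bare except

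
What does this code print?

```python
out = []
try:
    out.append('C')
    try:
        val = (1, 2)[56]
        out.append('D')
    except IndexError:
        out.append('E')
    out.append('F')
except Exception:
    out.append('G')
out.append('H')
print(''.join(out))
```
CEFH

Inner exception caught by inner handler, outer continues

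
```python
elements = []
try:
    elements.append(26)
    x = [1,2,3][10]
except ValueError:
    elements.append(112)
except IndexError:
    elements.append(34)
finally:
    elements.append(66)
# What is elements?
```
[26, 34, 66]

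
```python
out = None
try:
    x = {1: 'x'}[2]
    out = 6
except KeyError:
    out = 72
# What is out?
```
72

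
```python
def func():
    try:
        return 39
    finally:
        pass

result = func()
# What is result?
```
39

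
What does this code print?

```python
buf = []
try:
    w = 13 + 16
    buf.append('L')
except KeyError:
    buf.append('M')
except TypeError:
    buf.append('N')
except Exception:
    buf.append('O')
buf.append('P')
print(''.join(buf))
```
LP

No exception, try block completes normally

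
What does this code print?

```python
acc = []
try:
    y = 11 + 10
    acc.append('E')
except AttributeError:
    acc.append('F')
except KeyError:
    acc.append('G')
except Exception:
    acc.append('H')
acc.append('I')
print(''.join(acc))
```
EI

No exception, try block completes normally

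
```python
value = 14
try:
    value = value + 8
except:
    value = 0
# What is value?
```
22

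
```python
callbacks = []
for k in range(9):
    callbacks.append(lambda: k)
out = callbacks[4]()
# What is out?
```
8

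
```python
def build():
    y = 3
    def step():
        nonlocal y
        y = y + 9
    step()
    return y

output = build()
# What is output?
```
12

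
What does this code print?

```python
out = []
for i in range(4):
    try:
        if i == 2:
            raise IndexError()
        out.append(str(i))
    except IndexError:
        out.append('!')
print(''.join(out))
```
01!3

Exception on i=2 caught, loop continues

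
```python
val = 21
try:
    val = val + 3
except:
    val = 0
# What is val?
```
24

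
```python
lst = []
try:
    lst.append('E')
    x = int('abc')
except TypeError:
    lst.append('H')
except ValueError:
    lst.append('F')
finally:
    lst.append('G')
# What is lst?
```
['E', 'F', 'G']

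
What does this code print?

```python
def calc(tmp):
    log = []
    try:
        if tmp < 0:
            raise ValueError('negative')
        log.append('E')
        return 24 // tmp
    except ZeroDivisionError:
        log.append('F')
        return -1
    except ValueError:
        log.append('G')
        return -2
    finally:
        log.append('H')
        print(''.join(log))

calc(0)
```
EFH

tmp=0 causes ZeroDivisionError, caught, finally prints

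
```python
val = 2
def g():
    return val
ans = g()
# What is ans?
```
2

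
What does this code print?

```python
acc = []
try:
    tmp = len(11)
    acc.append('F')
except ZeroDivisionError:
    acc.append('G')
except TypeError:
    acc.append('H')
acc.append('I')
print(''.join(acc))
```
HI

TypeError is caught by its specific handler, not ZeroDivisionError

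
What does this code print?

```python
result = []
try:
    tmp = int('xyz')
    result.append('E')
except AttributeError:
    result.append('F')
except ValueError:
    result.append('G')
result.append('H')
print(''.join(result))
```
GH

ValueError is caught by its specific handler, not AttributeError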